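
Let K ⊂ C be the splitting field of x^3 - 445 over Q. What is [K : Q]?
[K : Q] = 6

The roots of x^3 - 445 are ∛445, ω∛445, ω^2∛445 where ω = e^(2πi/3) is a primitive cube root of unity, so K = Q(∛445, ω). Now [Q(∛445):Q] = 3 (since 445 is not a perfect cube, x^3 - 445 is irreducible) and [Q(ω):Q] = 2. Both 2 and 3 divide [K:Q], and [K:Q] ≤ 3·2 = 6, so [K:Q] = 6. (Equivalently: Q(∛445) ⊂ R but ω ∉ R, so [K : Q(∛445)] = 2.)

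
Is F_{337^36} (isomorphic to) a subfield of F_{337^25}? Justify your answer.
No: F_{337^36} is not a subfield of F_{337^25}

F_{p^m} embeds in F_{p^n} iff m | n. Here 36 ∤ 25 (since 25 = 0·36 + 25 with remainder 25 ≠ 0), so F_{337^36} is not a subfield of F_{337^25}. Equivalently: if it were, the tower law would give 36 = [F_{337^36}:F_337] dividing [F_{337^25}:F_337] = 25, contradiction.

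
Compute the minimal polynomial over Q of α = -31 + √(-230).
m_α(x) = x^2 + 62x + 1191

From α + 31 = √(-230), squaring gives (α + 31)^2 = -230, i.e. α^2 + 62α + 961 = -230, so α^2 + 62α + 1191 = 0. The discriminant of x^2 + 62x + 1191 is (62)^2 - 4·(1191) = 3844 - 4764 = -920, and 4·(-230) is not a perfect square in Q since -230 is squarefree and ≠ 1. Hence x^2 + 62x + 1191 is irreducible over Q and is the minimal polynomial of α.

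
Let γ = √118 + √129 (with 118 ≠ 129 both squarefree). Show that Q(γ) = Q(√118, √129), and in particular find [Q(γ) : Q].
[Q(γ) : Q] = 4 (equivalently, Q(γ) = Q(√118, √129))

Obviously Q(γ) ⊆ Q(√118, √129), and [Q(√118, √129):Q] = 4 (since 118, 129 are distinct squarefree integers > 1 with 15222 not a perfect square). To show equality we compute the minimal polynomial of γ. From γ = √118 + √129: γ^2 = 118 + 2√(15222) + 129 = 247 + 2√(15222), so γ^2 - 247 = 2√(15222); squaring, (γ^2 - 247)^2 = 4·15222, i.e. γ^4 - 494γ^2 + 61009 - 60888 = 0, i.e. γ^4 - 494γ^2 + 121 = 0. So γ is a root of x^4 - 494x^2 + 121. This polynomial is irreducible over Q: it has no rational root (each ±√118 ± √129 is irrational), and any factorization into two quadratics over Q would force √(15222) ∈ Q (pairing opposite roots) or √118, √129 ∈ Q (other pairings), all impossible. Hence [Q(γ):Q] = 4 = [Q(√118, √129):Q], so Q(γ) = Q(√118, √129).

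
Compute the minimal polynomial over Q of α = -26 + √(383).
m_α(x) = x^2 + 52x + 293

From α + 26 = √(383), squaring gives (α + 26)^2 = 383, i.e. α^2 + 52α + 676 = 383, so α^2 + 52α + 293 = 0. The discriminant of x^2 + 52x + 293 is (52)^2 - 4·(293) = 2704 - 1172 = 1532, and 4·(383) is not a perfect square in Q since 383 is squarefree and ≠ 1. Hence x^2 + 52x + 293 is irreducible over Q and is the minimal polynomial of α.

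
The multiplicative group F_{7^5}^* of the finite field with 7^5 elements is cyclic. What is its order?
|F_{7^5}^*| = 16806

F_{7^5} has 7^5 = 16807 elements; its multiplicative group consists of all nonzero elements, so |F_{7^5}^*| = 16807 - 1 = 16806. (It is cyclic since any finite subgroup of the multiplicative group of a field is cyclic.)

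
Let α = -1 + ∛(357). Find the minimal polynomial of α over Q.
m_α(x) = x^3 + 3x^2 + 3x - 356

Set β = α + 1 = ∛(357), so β^3 = 357. Then (α + 1)^3 - 357 = 0, i.e. α is a root of g(x) = (x + 1)^3 - 357 = x^3 + 3x^2 + 3x - 356. Since g(x) = h(x + 1) where h(x) = x^3 - 357, and h is irreducible over Q (because 357 is not a perfect cube, so h has no rational root, and a monic cubic with no rational root is irreducible), g is also irreducible (irreducibility is preserved under the substitution x → x + 1). Hence m_α(x) = x^3 + 3x^2 + 3x - 356.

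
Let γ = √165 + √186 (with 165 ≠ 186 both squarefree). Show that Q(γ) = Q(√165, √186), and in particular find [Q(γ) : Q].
[Q(γ) : Q] = 4 (equivalently, Q(γ) = Q(√165, √186))

Obviously Q(γ) ⊆ Q(√165, √186), and [Q(√165, √186):Q] = 4 (since 165, 186 are distinct squarefree integers > 1 with 30690 not a perfect square). To show equality we compute the minimal polynomial of γ. From γ = √165 + √186: γ^2 = 165 + 2√(30690) + 186 = 351 + 2√(30690), so γ^2 - 351 = 2√(30690); squaring, (γ^2 - 351)^2 = 4·30690, i.e. γ^4 - 702γ^2 + 123201 - 122760 = 0, i.e. γ^4 - 702γ^2 + 441 = 0. So γ is a root of x^4 - 702x^2 + 441. This polynomial is irreducible over Q: it has no rational root (each ±√165 ± √186 is irrational), and any factorization into two quadratics over Q would force √(30690) ∈ Q (pairing opposite roots) or √165, √186 ∈ Q (other pairings), all impossible. Hence [Q(γ):Q] = 4 = [Q(√165, √186):Q], so Q(γ) = Q(√165, √186).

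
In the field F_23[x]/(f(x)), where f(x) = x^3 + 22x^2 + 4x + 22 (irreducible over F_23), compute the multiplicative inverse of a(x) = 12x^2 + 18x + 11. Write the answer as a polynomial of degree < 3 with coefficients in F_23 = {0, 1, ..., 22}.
a(x)^(-1) ≡ 10x^2 + 17x + 17 (mod f(x))

Since f is irreducible over F_23, F_23[x]/(f) is a field and a(x) ≠ 0 has an inverse. Apply the extended Euclidean algorithm to f(x) and a(x) in F_23[x]: f(x) = (2x + 18)·a(x) + (3x + 8);  a(x) = (4x + 3)·(3x + 8) + (10). The last nonzero remainder is the constant 10 = gcd(f, a) in F_23. Back-substituting through the division chain expresses 10 = s(x)·a(x) + t(x)·f(x) with s(x) ≡ 8x^2 + 9x + 9 (mod f), so (8x^2 + 9x + 9)·a(x) ≡ 10 (mod f). Multiplying by 10^(-1) ≡ 7 in F_23 gives a(x)^(-1) ≡ 7·(8x^2 + 9x + 9) ≡ 10x^2 + 17x + 17 (mod f). Check: (12x^2 + 18x + 11)·(10x^2 + 17x + 17) = 5x^4 + 16x^3 + 22x^2 + 10x + 3 ≡ 1 (mod x^3 + 22x^2 + 4x + 22).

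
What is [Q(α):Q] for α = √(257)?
[Q(α):Q] = 2

[Q(α):Q] equals the degree of the minimal polynomial of α. Here α^2 = 257 and x^2 - 257 is irreducible (d = 257 is squarefree, ≠ 1, hence not a square), so deg(m_α) = 2. Thus [Q(α):Q] = 2.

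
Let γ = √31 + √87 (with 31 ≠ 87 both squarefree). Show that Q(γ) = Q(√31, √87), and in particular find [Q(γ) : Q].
[Q(γ) : Q] = 4 (equivalently, Q(γ) = Q(√31, √87))

Obviously Q(γ) ⊆ Q(√31, √87), and [Q(√31, √87):Q] = 4 (since 31, 87 are distinct squarefree integers > 1 with 2697 not a perfect square). To show equality we compute the minimal polynomial of γ. From γ = √31 + √87: γ^2 = 31 + 2√(2697) + 87 = 118 + 2√(2697), so γ^2 - 118 = 2√(2697); squaring, (γ^2 - 118)^2 = 4·2697, i.e. γ^4 - 236γ^2 + 13924 - 10788 = 0, i.e. γ^4 - 236γ^2 + 3136 = 0. So γ is a root of x^4 - 236x^2 + 3136. This polynomial is irreducible over Q: it has no rational root (each ±√31 ± √87 is irrational), and any factorization into two quadratics over Q would force √(2697) ∈ Q (pairing opposite roots) or √31, √87 ∈ Q (other pairings), all impossible. Hence [Q(γ):Q] = 4 = [Q(√31, √87):Q], so Q(γ) = Q(√31, √87).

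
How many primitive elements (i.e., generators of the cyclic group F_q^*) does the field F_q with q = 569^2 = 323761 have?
There are φ(323760) = 80640 primitive elements

F_q^* is cyclic of order q - 1 = 323760. A cyclic group of order m has exactly φ(m) generators. Here m = 323760 = 2^4 · 3 · 5 · 19 · 71, so the number of primitive elements is φ(323760) = 80640.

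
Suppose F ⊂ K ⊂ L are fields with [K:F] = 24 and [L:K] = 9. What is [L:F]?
[L:F] = 216

The tower law says that for any tower of field extensions F ⊂ K ⊂ L with finite degrees, [L:F] = [L:K] · [K:F]. Here this gives [L:F] = 9 · 24 = 216.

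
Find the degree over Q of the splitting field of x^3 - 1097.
[K : Q] = 6

The roots of x^3 - 1097 are ∛1097, ω∛1097, ω^2∛1097 where ω = e^(2πi/3) is a primitive cube root of unity, so K = Q(∛1097, ω). Now [Q(∛1097):Q] = 3 (since 1097 is not a perfect cube, x^3 - 1097 is irreducible) and [Q(ω):Q] = 2. Both 2 and 3 divide [K:Q], and [K:Q] ≤ 3·2 = 6, so [K:Q] = 6. (Equivalently: Q(∛1097) ⊂ R but ω ∉ R, so [K : Q(∛1097)] = 2.)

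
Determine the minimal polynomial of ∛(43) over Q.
m_α(x) = x^3 - 43

α satisfies α^3 = 43, so x^3 - 43 annihilates α. By the rational root test, a rational root p/q (in lowest terms) of x^3 - 43 would satisfy p^3 = 43 q^3, forcing q = 1 and p^3 = 43; but 43 is not a perfect cube, contradiction. A monic cubic over Q with no rational root is irreducible (any nontrivial factorization would include a linear factor). Hence x^3 - 43 is the minimal polynomial of α, and in particular [Q(α):Q] = 3.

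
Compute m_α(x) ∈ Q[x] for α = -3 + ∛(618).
m_α(x) = x^3 + 9x^2 + 27x - 591

Set β = α + 3 = ∛(618), so β^3 = 618. Then (α + 3)^3 - 618 = 0, i.e. α is a root of g(x) = (x + 3)^3 - 618 = x^3 + 9x^2 + 27x - 591. Since g(x) = h(x + 3) where h(x) = x^3 - 618, and h is irreducible over Q (because 618 is not a perfect cube, so h has no rational root, and a monic cubic with no rational root is irreducible), g is also irreducible (irreducibility is preserved under the substitution x → x + 3). Hence m_α(x) = x^3 + 9x^2 + 27x - 591.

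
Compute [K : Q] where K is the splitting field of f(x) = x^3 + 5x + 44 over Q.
[K : Q] = 6

By the rational root test, any rational root of the monic integer polynomial f(x) = x^3 + 5x + 44 must be an integer dividing the constant term 44, i.e. one of ±{1, 2, 4, 11, 22, 44}. Evaluating: f(1) = 50, f(-1) = 38, f(2) = 62, f(-2) = 26, f(4) = 128, f(-4) = -40, f(11) = 1430, f(-11) = -1342, f(22) = 10802, f(-22) = -10714, f(44) = 85448, f(-44) = -85360; none is 0, so f has no rational root and is therefore irreducible over Q (a cubic with no linear factor over a field is irreducible). For an irreducible cubic, the Galois group is A_3 or S_3 according as the discriminant disc(f) = -4a^3 - 27b^2 = -4·(5)^3 - 27·(44)^2 = -52772 is or is not a square in Q. Here disc(f) = -52772 is not a perfect square in Q, so the Galois group of f over Q is not contained in A_3 and must be all of S_3. The splitting field has degree |S_3| = 6 over Q, so [K : Q] = 6.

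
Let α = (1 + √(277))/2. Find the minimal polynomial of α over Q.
m_α(x) = x^2 - x - 69

From 2α - 1 = √(277), squaring gives (2α - 1)^2 = 277, i.e. 4α^2 - 4α + 1 = 277, so α^2 - α + (1 - 277)/4 = 0. Since 277 ≡ 1 (mod 4), (1 - 277)/4 = -69 ∈ Z. The polynomial x^2 - x - 69 has discriminant 1 - 4·(-69) = 277, which is not a perfect square in Q (d = 277 is squarefree and ≠ 1), so x^2 - x - 69 is irreducible over Q. It is the minimal polynomial of α.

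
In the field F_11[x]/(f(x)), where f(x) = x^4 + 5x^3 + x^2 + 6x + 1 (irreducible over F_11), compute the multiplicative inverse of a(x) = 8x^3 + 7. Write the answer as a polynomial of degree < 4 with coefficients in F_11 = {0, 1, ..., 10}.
a(x)^(-1) ≡ 3x^3 + x^2 + 8x + 1 (mod f(x))

Since f is irreducible over F_11, F_11[x]/(f) is a field and a(x) ≠ 0 has an inverse. Apply the extended Euclidean algorithm to f(x) and a(x) in F_11[x]: f(x) = (7x + 2)·a(x) + (x^2 + x + 9);  a(x) = (8x + 3)·(x^2 + x + 9) + (2x + 2);  (x^2 + x + 9) = (6x)·(2x + 2) + (9). The last nonzero remainder is the constant 9 = gcd(f, a) in F_11. Back-substituting through the division chain expresses 9 = s(x)·a(x) + t(x)·f(x) with s(x) ≡ 5x^3 + 9x^2 + 6x + 9 (mod f), so (5x^3 + 9x^2 + 6x + 9)·a(x) ≡ 9 (mod f). Multiplying by 9^(-1) ≡ 5 in F_11 gives a(x)^(-1) ≡ 5·(5x^3 + 9x^2 + 6x + 9) ≡ 3x^3 + x^2 + 8x + 1 (mod f). Check: (8x^3 + 7)·(3x^3 + x^2 + 8x + 1) = 2x^6 + 8x^5 + 9x^4 + 7x^3 + 7x^2 + x + 7 ≡ 1 (mod x^4 + 5x^3 + x^2 + 6x + 1).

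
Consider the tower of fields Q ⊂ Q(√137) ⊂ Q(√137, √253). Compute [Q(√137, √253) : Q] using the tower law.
[Q(√137, √253) : Q] = 4

[Q(√137):Q] = 2 (min poly x^2 - 137, irreducible since 137 is squarefree > 1). For the top step, suppose √253 ∈ Q(√137), say √253 = c + d√137 with c, d ∈ Q. Squaring: 253 = c^2 + 137d^2 + 2cd√137. Since √137 ∉ Q this forces 2cd = 0. If d = 0 then √253 = c ∈ Q, contradicting 253 squarefree > 1. If c = 0 then 253 = 137d^2, so 137·253 = (137d)^2 is a perfect square in Q — but 137·253 = 34661 is not a perfect square (since 137 and 253 are distinct squarefree integers). Contradiction. Hence √253 ∉ Q(√137), so x^2 - 253 stays irreducible over Q(√137) and [Q(√137, √253) : Q(√137)] = 2. By the tower law, [Q(√137, √253) : Q] = 2 · 2 = 4.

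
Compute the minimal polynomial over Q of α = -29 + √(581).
m_α(x) = x^2 + 58x + 260

From α + 29 = √(581), squaring gives (α + 29)^2 = 581, i.e. α^2 + 58α + 841 = 581, so α^2 + 58α + 260 = 0. The discriminant of x^2 + 58x + 260 is (58)^2 - 4·(260) = 3364 - 1040 = 2324, and 4·(581) is not a perfect square in Q since 581 is squarefree and ≠ 1. Hence x^2 + 58x + 260 is irreducible over Q and is the minimal polynomial of α.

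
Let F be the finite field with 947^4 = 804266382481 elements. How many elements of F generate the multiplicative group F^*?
There are φ(804266382480) = 188026675200 primitive elements

F_q^* is cyclic of order q - 1 = 804266382480. A cyclic group of order m has exactly φ(m) generators. Here m = 804266382480 = 2^4 · 3 · 5 · 11 · 43 · 79 · 89681, so the number of primitive elements is φ(804266382480) = 188026675200.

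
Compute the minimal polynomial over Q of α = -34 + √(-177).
m_α(x) = x^2 + 68x + 1333

From α + 34 = √(-177), squaring gives (α + 34)^2 = -177, i.e. α^2 + 68α + 1156 = -177, so α^2 + 68α + 1333 = 0. The discriminant of x^2 + 68x + 1333 is (68)^2 - 4·(1333) = 4624 - 5332 = -708, and 4·(-177) is not a perfect square in Q since -177 is squarefree and ≠ 1. Hence x^2 + 68x + 1333 is irreducible over Q and is the minimal polynomial of α.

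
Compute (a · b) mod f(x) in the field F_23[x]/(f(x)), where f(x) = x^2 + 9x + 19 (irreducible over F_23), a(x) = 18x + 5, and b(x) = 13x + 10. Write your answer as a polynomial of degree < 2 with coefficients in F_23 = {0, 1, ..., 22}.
a · b ≡ 2x + 20 (mod f(x))

Multiply in F_23[x]: a(x)·b(x) = (18x + 5)·(13x + 10) = 4x^2 + 15x + 4. This has degree ≥ 2, so divide by f(x) over F_23: 4x^2 + 15x + 4 = (4)·(x^2 + 9x + 19) + (2x + 20). Hence a·b ≡ 2x + 20 (mod f). (F_23[x]/(f) is a field with 23^2 = 529 elements since f is irreducible of degree 2.)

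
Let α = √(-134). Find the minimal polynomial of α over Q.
m_α(x) = x^2 + 134

α satisfies α^2 + 134 = 0, so x^2 + 134 annihilates α. Since d = -134 is squarefree and ≠ 1, it is not a perfect square in Q, so x^2 + 134 has no rational root and is therefore irreducible over Q (a degree-2 polynomial over a field is irreducible iff it has no root). Hence m_α(x) = x^2 + 134.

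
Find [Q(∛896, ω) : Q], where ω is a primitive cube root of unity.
[Q(∛896, ω) : Q] = 6

[Q(∛896):Q] = 3 (min poly x^3 - 896, irreducible since 896 is not a perfect cube). [Q(ω):Q] = 2 (min poly x^2 + x + 1). Since Q(∛896) ⊂ R and ω ∉ R, we have ω ∉ Q(∛896), so x^2 + x + 1 remains irreducible over Q(∛896) and [Q(∛896, ω) : Q(∛896)] = 2. By the tower law, [Q(∛896, ω) : Q] = 3 · 2 = 6. (In fact Q(∛896, ω) is the splitting field of x^3 - 896 over Q.)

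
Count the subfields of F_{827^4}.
F_{827^4} has 3 subfields

The subfields of F_{p^n} are exactly the fields F_{p^d} for d | n (each is the fixed field of the unique index-d subgroup of Gal(F_{p^n}/F_p) ≅ Z/nZ). The divisors of n = 4 are {1, 2, 4}, giving 3 subfields: F_{827^1}, F_{827^2}, F_{827^4}.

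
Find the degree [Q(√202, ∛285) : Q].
[Q(√202, ∛285) : Q] = 6

Let L = Q(√202, ∛285). Since Q(√202) ⊂ L and [Q(√202):Q] = 2, the tower law gives 2 | [L:Q]. Likewise Q(∛285) ⊂ L with [Q(∛285):Q] = 3 (because 285 is not a perfect cube), so 3 | [L:Q]. As gcd(2,3) = 1, [L:Q] is divisible by 6. Conversely L is generated over Q by √202 and ∛285, so [L:Q] ≤ 2·3 = 6. Therefore [Q(√202, ∛285) : Q] = 6.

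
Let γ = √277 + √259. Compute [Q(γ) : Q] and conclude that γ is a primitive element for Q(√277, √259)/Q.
[Q(γ) : Q] = 4 (equivalently, Q(γ) = Q(√277, √259))

Obviously Q(γ) ⊆ Q(√277, √259), and [Q(√277, √259):Q] = 4 (since 277, 259 are distinct squarefree integers > 1 with 71743 not a perfect square). To show equality we compute the minimal polynomial of γ. From γ = √277 + √259: γ^2 = 277 + 2√(71743) + 259 = 536 + 2√(71743), so γ^2 - 536 = 2√(71743); squaring, (γ^2 - 536)^2 = 4·71743, i.e. γ^4 - 1072γ^2 + 287296 - 286972 = 0, i.e. γ^4 - 1072γ^2 + 324 = 0. So γ is a root of x^4 - 1072x^2 + 324. This polynomial is irreducible over Q: it has no rational root (each ±√277 ± √259 is irrational), and any factorization into two quadratics over Q would force √(71743) ∈ Q (pairing opposite roots) or √277, √259 ∈ Q (other pairings), all impossible. Hence [Q(γ):Q] = 4 = [Q(√277, √259):Q], so Q(γ) = Q(√277, √259).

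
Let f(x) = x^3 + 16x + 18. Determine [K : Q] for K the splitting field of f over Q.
[K : Q] = 6

By the rational root test, any rational root of the monic integer polynomial f(x) = x^3 + 16x + 18 must be an integer dividing the constant term 18, i.e. one of ±{1, 2, 3, 6, 9, 18}. Evaluating: f(1) = 35, f(-1) = 1, f(2) = 58, f(-2) = -22, f(3) = 93, f(-3) = -57, f(6) = 330, f(-6) = -294, f(9) = 891, f(-9) = -855, f(18) = 6138, f(-18) = -6102; none is 0, so f has no rational root and is therefore irreducible over Q (a cubic with no linear factor over a field is irreducible). For an irreducible cubic, the Galois group is A_3 or S_3 according as the discriminant disc(f) = -4a^3 - 27b^2 = -4·(16)^3 - 27·(18)^2 = -25132 is or is not a square in Q. Here disc(f) = -25132 is not a perfect square in Q, so the Galois group of f over Q is not contained in A_3 and must be all of S_3. The splitting field has degree |S_3| = 6 over Q, so [K : Q] = 6.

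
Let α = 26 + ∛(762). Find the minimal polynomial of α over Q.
m_α(x) = x^3 - 78x^2 + 2028x - 18338

Set β = α - 26 = ∛(762), so β^3 = 762. Then (α - 26)^3 - 762 = 0, i.e. α is a root of g(x) = (x - 26)^3 - 762 = x^3 - 78x^2 + 2028x - 18338. Since g(x) = h(x - 26) where h(x) = x^3 - 762, and h is irreducible over Q (because 762 is not a perfect cube, so h has no rational root, and a monic cubic with no rational root is irreducible), g is also irreducible (irreducibility is preserved under the substitution x → x - 26). Hence m_α(x) = x^3 - 78x^2 + 2028x - 18338.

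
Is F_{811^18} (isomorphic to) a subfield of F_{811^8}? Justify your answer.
No: F_{811^18} is not a subfield of F_{811^8}

F_{p^m} embeds in F_{p^n} iff m | n. Here 18 ∤ 8 (since 8 = 0·18 + 8 with remainder 8 ≠ 0), so F_{811^18} is not a subfield of F_{811^8}. Equivalently: if it were, the tower law would give 18 = [F_{811^18}:F_811] dividing [F_{811^8}:F_811] = 8, contradiction.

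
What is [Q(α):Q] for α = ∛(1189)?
[Q(α):Q] = 3

The minimal polynomial of α is x^3 - 1189, irreducible over Q since 1189 is not a perfect cube (so x^3 - 1189 has no rational root). Hence [Q(α):Q] = deg(m_α) = 3.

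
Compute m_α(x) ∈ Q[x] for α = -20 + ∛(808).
m_α(x) = x^3 + 60x^2 + 1200x + 7192

Set β = α + 20 = ∛(808), so β^3 = 808. Then (α + 20)^3 - 808 = 0, i.e. α is a root of g(x) = (x + 20)^3 - 808 = x^3 + 60x^2 + 1200x + 7192. Since g(x) = h(x + 20) where h(x) = x^3 - 808, and h is irreducible over Q (because 808 is not a perfect cube, so h has no rational root, and a monic cubic with no rational root is irreducible), g is also irreducible (irreducibility is preserved under the substitution x → x + 20). Hence m_α(x) = x^3 + 60x^2 + 1200x + 7192.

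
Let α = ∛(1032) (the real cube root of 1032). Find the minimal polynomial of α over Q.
m_α(x) = x^3 - 1032

α satisfies α^3 = 1032, so x^3 - 1032 annihilates α. By the rational root test, a rational root p/q (in lowest terms) of x^3 - 1032 would satisfy p^3 = 1032 q^3, forcing q = 1 and p^3 = 1032; but 1032 is not a perfect cube, contradiction. A monic cubic over Q with no rational root is irreducible (any nontrivial factorization would include a linear factor). Hence x^3 - 1032 is the minimal polynomial of α, and in particular [Q(α):Q] = 3.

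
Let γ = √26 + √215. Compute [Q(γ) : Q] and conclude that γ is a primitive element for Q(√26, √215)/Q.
[Q(γ) : Q] = 4 (equivalently, Q(γ) = Q(√26, √215))

Obviously Q(γ) ⊆ Q(√26, √215), and [Q(√26, √215):Q] = 4 (since 26, 215 are distinct squarefree integers > 1 with 5590 not a perfect square). To show equality we compute the minimal polynomial of γ. From γ = √26 + √215: γ^2 = 26 + 2√(5590) + 215 = 241 + 2√(5590), so γ^2 - 241 = 2√(5590); squaring, (γ^2 - 241)^2 = 4·5590, i.e. γ^4 - 482γ^2 + 58081 - 22360 = 0, i.e. γ^4 - 482γ^2 + 35721 = 0. So γ is a root of x^4 - 482x^2 + 35721. This polynomial is irreducible over Q: it has no rational root (each ±√26 ± √215 is irrational), and any factorization into two quadratics over Q would force √(5590) ∈ Q (pairing opposite roots) or √26, √215 ∈ Q (other pairings), all impossible. Hence [Q(γ):Q] = 4 = [Q(√26, √215):Q], so Q(γ) = Q(√26, √215).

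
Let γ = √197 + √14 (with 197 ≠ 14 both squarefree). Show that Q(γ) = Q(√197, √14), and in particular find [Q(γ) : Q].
[Q(γ) : Q] = 4 (equivalently, Q(γ) = Q(√197, √14))

Obviously Q(γ) ⊆ Q(√197, √14), and [Q(√197, √14):Q] = 4 (since 197, 14 are distinct squarefree integers > 1 with 2758 not a perfect square). To show equality we compute the minimal polynomial of γ. From γ = √197 + √14: γ^2 = 197 + 2√(2758) + 14 = 211 + 2√(2758), so γ^2 - 211 = 2√(2758); squaring, (γ^2 - 211)^2 = 4·2758, i.e. γ^4 - 422γ^2 + 44521 - 11032 = 0, i.e. γ^4 - 422γ^2 + 33489 = 0. So γ is a root of x^4 - 422x^2 + 33489. This polynomial is irreducible over Q: it has no rational root (each ±√197 ± √14 is irrational), and any factorization into two quadratics over Q would force √(2758) ∈ Q (pairing opposite roots) or √197, √14 ∈ Q (other pairings), all impossible. Hence [Q(γ):Q] = 4 = [Q(√197, √14):Q], so Q(γ) = Q(√197, √14).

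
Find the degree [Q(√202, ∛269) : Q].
[Q(√202, ∛269) : Q] = 6

Let L = Q(√202, ∛269). Since Q(√202) ⊂ L and [Q(√202):Q] = 2, the tower law gives 2 | [L:Q]. Likewise Q(∛269) ⊂ L with [Q(∛269):Q] = 3 (because 269 is not a perfect cube), so 3 | [L:Q]. As gcd(2,3) = 1, [L:Q] is divisible by 6. Conversely L is generated over Q by √202 and ∛269, so [L:Q] ≤ 2·3 = 6. Therefore [Q(√202, ∛269) : Q] = 6.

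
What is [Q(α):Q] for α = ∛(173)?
[Q(α):Q] = 3

The minimal polynomial of α is x^3 - 173, irreducible over Q since 173 is not a perfect cube (so x^3 - 173 has no rational root). Hence [Q(α):Q] = deg(m_α) = 3.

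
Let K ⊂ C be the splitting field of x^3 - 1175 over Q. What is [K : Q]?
[K : Q] = 6

The roots of x^3 - 1175 are ∛1175, ω∛1175, ω^2∛1175 where ω = e^(2πi/3) is a primitive cube root of unity, so K = Q(∛1175, ω). Now [Q(∛1175):Q] = 3 (since 1175 is not a perfect cube, x^3 - 1175 is irreducible) and [Q(ω):Q] = 2. Both 2 and 3 divide [K:Q], and [K:Q] ≤ 3·2 = 6, so [K:Q] = 6. (Equivalently: Q(∛1175) ⊂ R but ω ∉ R, so [K : Q(∛1175)] = 2.)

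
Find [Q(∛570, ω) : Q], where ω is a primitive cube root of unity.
[Q(∛570, ω) : Q] = 6

[Q(∛570):Q] = 3 (min poly x^3 - 570, irreducible since 570 is not a perfect cube). [Q(ω):Q] = 2 (min poly x^2 + x + 1). Since Q(∛570) ⊂ R and ω ∉ R, we have ω ∉ Q(∛570), so x^2 + x + 1 remains irreducible over Q(∛570) and [Q(∛570, ω) : Q(∛570)] = 2. By the tower law, [Q(∛570, ω) : Q] = 3 · 2 = 6. (In fact Q(∛570, ω) is the splitting field of x^3 - 570 over Q.)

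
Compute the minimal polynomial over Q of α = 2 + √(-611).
m_α(x) = x^2 - 4x + 615

From α - 2 = √(-611), squaring gives (α - 2)^2 = -611, i.e. α^2 - 4α + 4 = -611, so α^2 - 4α + 615 = 0. The discriminant of x^2 - 4x + 615 is (-4)^2 - 4·(615) = 16 - 2460 = -2444, and 4·(-611) is not a perfect square in Q since -611 is squarefree and ≠ 1. Hence x^2 - 4x + 615 is irreducible over Q and is the minimal polynomial of α.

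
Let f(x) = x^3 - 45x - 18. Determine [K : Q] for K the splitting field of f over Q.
[K : Q] = 6

By the rational root test, any rational root of the monic integer polynomial f(x) = x^3 - 45x - 18 must be an integer dividing the constant term -18, i.e. one of ±{1, 2, 3, 6, 9, 18}. Evaluating: f(1) = -62, f(-1) = 26, f(2) = -100, f(-2) = 64, f(3) = -126, f(-3) = 90, f(6) = -72, f(-6) = 36, f(9) = 306, f(-9) = -342, f(18) = 5004, f(-18) = -5040; none is 0, so f has no rational root and is therefore irreducible over Q (a cubic with no linear factor over a field is irreducible). For an irreducible cubic, the Galois group is A_3 or S_3 according as the discriminant disc(f) = -4a^3 - 27b^2 = -4·(-45)^3 - 27·(-18)^2 = 355752 is or is not a square in Q. Here disc(f) = 355752 is not a perfect square in Q, so the Galois group of f over Q is not contained in A_3 and must be all of S_3. The splitting field has degree |S_3| = 6 over Q, so [K : Q] = 6.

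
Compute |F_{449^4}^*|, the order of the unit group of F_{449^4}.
|F_{449^4}^*| = 40642963200

F_{449^4} has 449^4 = 40642963201 elements; its multiplicative group consists of all nonzero elements, so |F_{449^4}^*| = 40642963201 - 1 = 40642963200. (It is cyclic since any finite subgroup of the multiplicative group of a field is cyclic.)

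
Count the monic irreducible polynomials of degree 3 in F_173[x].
There are 1725848 monic irreducible polynomials of degree 3 over F_173

Each element of F_{173^3} that lies in no proper subfield is a root of exactly one monic irreducible of degree 3 over F_173, and each such polynomial has 3 distinct roots in F_{173^3}. By Möbius inversion the count is N_173(3) = (1/3) Σ_{d|3} μ(3/d) · 173^d = (1/3)(μ(3)·173^1 + μ(1)·173^3) = 5177544/3 = 1725848.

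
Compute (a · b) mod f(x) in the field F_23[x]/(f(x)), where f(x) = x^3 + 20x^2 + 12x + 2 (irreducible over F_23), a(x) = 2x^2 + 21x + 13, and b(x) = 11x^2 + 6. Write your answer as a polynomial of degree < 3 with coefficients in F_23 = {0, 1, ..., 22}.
a · b ≡ 14x + 13 (mod f(x))

Multiply in F_23[x]: a(x)·b(x) = (2x^2 + 21x + 13)·(11x^2 + 6) = 22x^4 + x^3 + 17x^2 + 11x + 9. This has degree ≥ 3, so divide by f(x) over F_23: 22x^4 + x^3 + 17x^2 + 11x + 9 = (22x + 21)·(x^3 + 20x^2 + 12x + 2) + (14x + 13). Hence a·b ≡ 14x + 13 (mod f). (F_23[x]/(f) is a field with 23^3 = 12167 elements since f is irreducible of degree 3.)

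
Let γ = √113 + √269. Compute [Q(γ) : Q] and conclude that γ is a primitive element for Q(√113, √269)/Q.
[Q(γ) : Q] = 4 (equivalently, Q(γ) = Q(√113, √269))

Obviously Q(γ) ⊆ Q(√113, √269), and [Q(√113, √269):Q] = 4 (since 113, 269 are distinct squarefree integers > 1 with 30397 not a perfect square). To show equality we compute the minimal polynomial of γ. From γ = √113 + √269: γ^2 = 113 + 2√(30397) + 269 = 382 + 2√(30397), so γ^2 - 382 = 2√(30397); squaring, (γ^2 - 382)^2 = 4·30397, i.e. γ^4 - 764γ^2 + 145924 - 121588 = 0, i.e. γ^4 - 764γ^2 + 24336 = 0. So γ is a root of x^4 - 764x^2 + 24336. This polynomial is irreducible over Q: it has no rational root (each ±√113 ± √269 is irrational), and any factorization into two quadratics over Q would force √(30397) ∈ Q (pairing opposite roots) or √113, √269 ∈ Q (other pairings), all impossible. Hence [Q(γ):Q] = 4 = [Q(√113, √269):Q], so Q(γ) = Q(√113, √269).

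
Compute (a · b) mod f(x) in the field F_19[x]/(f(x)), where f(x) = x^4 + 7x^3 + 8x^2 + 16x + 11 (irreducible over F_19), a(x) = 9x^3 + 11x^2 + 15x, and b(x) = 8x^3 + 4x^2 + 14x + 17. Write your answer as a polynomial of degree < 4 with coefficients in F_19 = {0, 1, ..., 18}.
a · b ≡ x^3 + 12x^2 + 5x + 11 (mod f(x))

Multiply in F_19[x]: a(x)·b(x) = (9x^3 + 11x^2 + 15x)·(8x^3 + 4x^2 + 14x + 17) = 15x^6 + 10x^5 + 5x^4 + 6x^3 + 17x^2 + 8x. This has degree ≥ 4, so divide by f(x) over F_19: 15x^6 + 10x^5 + 5x^4 + 6x^3 + 17x^2 + 8x = (15x^2 + 18)·(x^4 + 7x^3 + 8x^2 + 16x + 11) + (x^3 + 12x^2 + 5x + 11). Hence a·b ≡ x^3 + 12x^2 + 5x + 11 (mod f). (F_19[x]/(f) is a field with 19^4 = 130321 elements since f is irreducible of degree 4.)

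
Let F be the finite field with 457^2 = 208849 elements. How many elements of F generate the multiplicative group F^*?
There are φ(208848) = 65664 primitive elements

F_q^* is cyclic of order q - 1 = 208848. A cyclic group of order m has exactly φ(m) generators. Here m = 208848 = 2^4 · 3 · 19 · 229, so the number of primitive elements is φ(208848) = 65664.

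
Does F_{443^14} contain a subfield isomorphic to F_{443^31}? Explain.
No: F_{443^31} is not a subfield of F_{443^14}

F_{p^m} embeds in F_{p^n} iff m | n. Here 31 ∤ 14 (since 14 = 0·31 + 14 with remainder 14 ≠ 0), so F_{443^31} is not a subfield of F_{443^14}. Equivalently: if it were, the tower law would give 31 = [F_{443^31}:F_443] dividing [F_{443^14}:F_443] = 14, contradiction.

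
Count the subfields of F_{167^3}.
F_{167^3} has 2 subfields

The subfields of F_{p^n} are exactly the fields F_{p^d} for d | n (each is the fixed field of the unique index-d subgroup of Gal(F_{p^n}/F_p) ≅ Z/nZ). The divisors of n = 3 are {1, 3}, giving 2 subfields: F_{167^1}, F_{167^3}.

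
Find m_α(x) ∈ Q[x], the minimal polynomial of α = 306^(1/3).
m_α(x) = x^3 - 306

α satisfies α^3 = 306, so x^3 - 306 annihilates α. By the rational root test, a rational root p/q (in lowest terms) of x^3 - 306 would satisfy p^3 = 306 q^3, forcing q = 1 and p^3 = 306; but 306 is not a perfect cube, contradiction. A monic cubic over Q with no rational root is irreducible (any nontrivial factorization would include a linear factor). Hence x^3 - 306 is the minimal polynomial of α, and in particular [Q(α):Q] = 3.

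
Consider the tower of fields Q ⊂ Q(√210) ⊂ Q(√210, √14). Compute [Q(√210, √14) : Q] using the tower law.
[Q(√210, √14) : Q] = 4

[Q(√210):Q] = 2 (min poly x^2 - 210, irreducible since 210 is squarefree > 1). For the top step, suppose √14 ∈ Q(√210), say √14 = c + d√210 with c, d ∈ Q. Squaring: 14 = c^2 + 210d^2 + 2cd√210. Since √210 ∉ Q this forces 2cd = 0. If d = 0 then √14 = c ∈ Q, contradicting 14 squarefree > 1. If c = 0 then 14 = 210d^2, so 210·14 = (210d)^2 is a perfect square in Q — but 210·14 = 2940 is not a perfect square (since 210 and 14 are distinct squarefree integers). Contradiction. Hence √14 ∉ Q(√210), so x^2 - 14 stays irreducible over Q(√210) and [Q(√210, √14) : Q(√210)] = 2. By the tower law, [Q(√210, √14) : Q] = 2 · 2 = 4.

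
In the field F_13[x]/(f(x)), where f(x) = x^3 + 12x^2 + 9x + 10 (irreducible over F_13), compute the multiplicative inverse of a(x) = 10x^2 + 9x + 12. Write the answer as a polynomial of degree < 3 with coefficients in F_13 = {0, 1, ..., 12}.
a(x)^(-1) ≡ 5x^2 + 6x + 9 (mod f(x))

Since f is irreducible over F_13, F_13[x]/(f) is a field and a(x) ≠ 0 has an inverse. Apply the extended Euclidean algorithm to f(x) and a(x) in F_13[x]: f(x) = (4x + 8)·a(x) + (6x + 5);  a(x) = (6x + 3)·(6x + 5) + (10). The last nonzero remainder is the constant 10 = gcd(f, a) in F_13. Back-substituting through the division chain expresses 10 = s(x)·a(x) + t(x)·f(x) with s(x) ≡ 11x^2 + 8x + 12 (mod f), so (11x^2 + 8x + 12)·a(x) ≡ 10 (mod f). Multiplying by 10^(-1) ≡ 4 in F_13 gives a(x)^(-1) ≡ 4·(11x^2 + 8x + 12) ≡ 5x^2 + 6x + 9 (mod f). Check: (10x^2 + 9x + 12)·(5x^2 + 6x + 9) = 11x^4 + x^3 + 9x^2 + 10x + 4 ≡ 1 (mod x^3 + 12x^2 + 9x + 10).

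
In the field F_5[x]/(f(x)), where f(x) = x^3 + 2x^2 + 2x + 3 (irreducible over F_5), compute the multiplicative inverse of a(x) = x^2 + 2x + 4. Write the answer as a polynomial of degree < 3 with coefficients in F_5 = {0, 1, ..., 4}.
a(x)^(-1) ≡ 4x^2 + 4x + 2 (mod f(x))

Since f is irreducible over F_5, F_5[x]/(f) is a field and a(x) ≠ 0 has an inverse. Apply the extended Euclidean algorithm to f(x) and a(x) in F_5[x]: f(x) = (x)·a(x) + (3x + 3);  a(x) = (2x + 2)·(3x + 3) + (3). The last nonzero remainder is the constant 3 = gcd(f, a) in F_5. Back-substituting through the division chain expresses 3 = s(x)·a(x) + t(x)·f(x) with s(x) ≡ 2x^2 + 2x + 1 (mod f), so (2x^2 + 2x + 1)·a(x) ≡ 3 (mod f). Multiplying by 3^(-1) ≡ 2 in F_5 gives a(x)^(-1) ≡ 2·(2x^2 + 2x + 1) ≡ 4x^2 + 4x + 2 (mod f). Check: (x^2 + 2x + 4)·(4x^2 + 4x + 2) = 4x^4 + 2x^3 + x^2 + 3 ≡ 1 (mod x^3 + 2x^2 + 2x + 3).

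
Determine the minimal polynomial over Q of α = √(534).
m_α(x) = x^2 - 534

α satisfies α^2 - 534 = 0, so x^2 - 534 annihilates α. Since d = 534 is squarefree and ≠ 1, it is not a perfect square in Q, so x^2 - 534 has no rational root and is therefore irreducible over Q (a degree-2 polynomial over a field is irreducible iff it has no root). Hence m_α(x) = x^2 - 534.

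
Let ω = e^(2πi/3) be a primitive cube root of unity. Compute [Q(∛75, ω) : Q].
[Q(∛75, ω) : Q] = 6

[Q(∛75):Q] = 3 (min poly x^3 - 75, irreducible since 75 is not a perfect cube). [Q(ω):Q] = 2 (min poly x^2 + x + 1). Since Q(∛75) ⊂ R and ω ∉ R, we have ω ∉ Q(∛75), so x^2 + x + 1 remains irreducible over Q(∛75) and [Q(∛75, ω) : Q(∛75)] = 2. By the tower law, [Q(∛75, ω) : Q] = 3 · 2 = 6. (In fact Q(∛75, ω) is the splitting field of x^3 - 75 over Q.)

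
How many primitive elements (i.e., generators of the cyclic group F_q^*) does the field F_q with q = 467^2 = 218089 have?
There are φ(218088) = 66816 primitive elements

F_q^* is cyclic of order q - 1 = 218088. A cyclic group of order m has exactly φ(m) generators. Here m = 218088 = 2^3 · 3^2 · 13 · 233, so the number of primitive elements is φ(218088) = 66816.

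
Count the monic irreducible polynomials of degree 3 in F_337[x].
There are 12757472 monic irreducible polynomials of degree 3 over F_337

Each element of F_{337^3} that lies in no proper subfield is a root of exactly one monic irreducible of degree 3 over F_337, and each such polynomial has 3 distinct roots in F_{337^3}. By Möbius inversion the count is N_337(3) = (1/3) Σ_{d|3} μ(3/d) · 337^d = (1/3)(μ(3)·337^1 + μ(1)·337^3) = 38272416/3 = 12757472.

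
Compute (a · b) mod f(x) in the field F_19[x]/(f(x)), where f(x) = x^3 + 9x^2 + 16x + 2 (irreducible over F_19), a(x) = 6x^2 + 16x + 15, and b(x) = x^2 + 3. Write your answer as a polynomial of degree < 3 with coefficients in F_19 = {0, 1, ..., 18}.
a · b ≡ 13x^2 + 17x + 7 (mod f(x))

Multiply in F_19[x]: a(x)·b(x) = (6x^2 + 16x + 15)·(x^2 + 3) = 6x^4 + 16x^3 + 14x^2 + 10x + 7. This has degree ≥ 3, so divide by f(x) over F_19: 6x^4 + 16x^3 + 14x^2 + 10x + 7 = (6x)·(x^3 + 9x^2 + 16x + 2) + (13x^2 + 17x + 7). Hence a·b ≡ 13x^2 + 17x + 7 (mod f). (F_19[x]/(f) is a field with 19^3 = 6859 elements since f is irreducible of degree 3.)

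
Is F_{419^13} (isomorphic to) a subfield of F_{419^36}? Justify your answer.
No: F_{419^13} is not a subfield of F_{419^36}

F_{p^m} embeds in F_{p^n} iff m | n. Here 13 ∤ 36 (since 36 = 2·13 + 10 with remainder 10 ≠ 0), so F_{419^13} is not a subfield of F_{419^36}. Equivalently: if it were, the tower law would give 13 = [F_{419^13}:F_419] dividing [F_{419^36}:F_419] = 36, contradiction.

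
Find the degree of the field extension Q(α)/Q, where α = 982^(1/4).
[Q(α):Q] = 4

α is a root of x^4 - 982. By Eisenstein's criterion at the prime p = 2 (which divides the constant term 982 but p^2 = 4 does not, since 982 is squarefree), x^4 - 982 is irreducible over Q. Hence [Q(α):Q] = 4.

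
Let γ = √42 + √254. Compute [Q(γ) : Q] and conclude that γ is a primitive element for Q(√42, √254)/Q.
[Q(γ) : Q] = 4 (equivalently, Q(γ) = Q(√42, √254))

Obviously Q(γ) ⊆ Q(√42, √254), and [Q(√42, √254):Q] = 4 (since 42, 254 are distinct squarefree integers > 1 with 10668 not a perfect square). To show equality we compute the minimal polynomial of γ. From γ = √42 + √254: γ^2 = 42 + 2√(10668) + 254 = 296 + 2√(10668), so γ^2 - 296 = 2√(10668); squaring, (γ^2 - 296)^2 = 4·10668, i.e. γ^4 - 592γ^2 + 87616 - 42672 = 0, i.e. γ^4 - 592γ^2 + 44944 = 0. So γ is a root of x^4 - 592x^2 + 44944. This polynomial is irreducible over Q: it has no rational root (each ±√42 ± √254 is irrational), and any factorization into two quadratics over Q would force √(10668) ∈ Q (pairing opposite roots) or √42, √254 ∈ Q (other pairings), all impossible. Hence [Q(γ):Q] = 4 = [Q(√42, √254):Q], so Q(γ) = Q(√42, √254).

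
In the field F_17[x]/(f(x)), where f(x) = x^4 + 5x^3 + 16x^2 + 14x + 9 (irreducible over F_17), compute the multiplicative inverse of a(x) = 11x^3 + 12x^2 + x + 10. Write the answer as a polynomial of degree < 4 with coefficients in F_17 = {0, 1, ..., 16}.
a(x)^(-1) ≡ 14x^3 + 13x^2 + 14x + 7 (mod f(x))

Since f is irreducible over F_17, F_17[x]/(f) is a field and a(x) ≠ 0 has an inverse. Apply the extended Euclidean algorithm to f(x) and a(x) in F_17[x]: f(x) = (14x + 13)·a(x) + (16x^2 + 14x + 15);  a(x) = (6x + 4)·(16x^2 + 14x + 15) + (8x + 1);  (16x^2 + 14x + 15) = (2x + 10)·(8x + 1) + (5). The last nonzero remainder is the constant 5 = gcd(f, a) in F_17. Back-substituting through the division chain expresses 5 = s(x)·a(x) + t(x)·f(x) with s(x) ≡ 2x^3 + 14x^2 + 2x + 1 (mod f), so (2x^3 + 14x^2 + 2x + 1)·a(x) ≡ 5 (mod f). Multiplying by 5^(-1) ≡ 7 in F_17 gives a(x)^(-1) ≡ 7·(2x^3 + 14x^2 + 2x + 1) ≡ 14x^3 + 13x^2 + 14x + 7 (mod f). Check: (11x^3 + 12x^2 + x + 10)·(14x^3 + 13x^2 + 14x + 7) = x^6 + 5x^5 + x^4 + 7x^3 + 7x^2 + 11x + 2 ≡ 1 (mod x^4 + 5x^3 + 16x^2 + 14x + 9).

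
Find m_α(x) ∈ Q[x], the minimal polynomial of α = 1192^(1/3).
m_α(x) = x^3 - 1192

α satisfies α^3 = 1192, so x^3 - 1192 annihilates α. By the rational root test, a rational root p/q (in lowest terms) of x^3 - 1192 would satisfy p^3 = 1192 q^3, forcing q = 1 and p^3 = 1192; but 1192 is not a perfect cube, contradiction. A monic cubic over Q with no rational root is irreducible (any nontrivial factorization would include a linear factor). Hence x^3 - 1192 is the minimal polynomial of α, and in particular [Q(α):Q] = 3.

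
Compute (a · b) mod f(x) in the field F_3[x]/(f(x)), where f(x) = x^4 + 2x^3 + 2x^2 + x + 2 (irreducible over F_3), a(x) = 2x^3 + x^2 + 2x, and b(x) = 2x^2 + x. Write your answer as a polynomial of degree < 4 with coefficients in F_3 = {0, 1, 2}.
a · b ≡ 2x^3 + 2x + 2 (mod f(x))

Multiply in F_3[x]: a(x)·b(x) = (2x^3 + x^2 + 2x)·(2x^2 + x) = x^5 + x^4 + 2x^3 + 2x^2. This has degree ≥ 4, so divide by f(x) over F_3: x^5 + x^4 + 2x^3 + 2x^2 = (x + 2)·(x^4 + 2x^3 + 2x^2 + x + 2) + (2x^3 + 2x + 2). Hence a·b ≡ 2x^3 + 2x + 2 (mod f). (F_3[x]/(f) is a field with 3^4 = 81 elements since f is irreducible of degree 4.)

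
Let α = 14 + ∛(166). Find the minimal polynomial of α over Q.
m_α(x) = x^3 - 42x^2 + 588x - 2910

Set β = α - 14 = ∛(166), so β^3 = 166. Then (α - 14)^3 - 166 = 0, i.e. α is a root of g(x) = (x - 14)^3 - 166 = x^3 - 42x^2 + 588x - 2910. Since g(x) = h(x - 14) where h(x) = x^3 - 166, and h is irreducible over Q (because 166 is not a perfect cube, so h has no rational root, and a monic cubic with no rational root is irreducible), g is also irreducible (irreducibility is preserved under the substitution x → x - 14). Hence m_α(x) = x^3 - 42x^2 + 588x - 2910.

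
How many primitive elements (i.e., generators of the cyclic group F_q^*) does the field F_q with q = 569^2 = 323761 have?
There are φ(323760) = 80640 primitive elements

F_q^* is cyclic of order q - 1 = 323760. A cyclic group of order m has exactly φ(m) generators. Here m = 323760 = 2^4 · 3 · 5 · 19 · 71, so the number of primitive elements is φ(323760) = 80640.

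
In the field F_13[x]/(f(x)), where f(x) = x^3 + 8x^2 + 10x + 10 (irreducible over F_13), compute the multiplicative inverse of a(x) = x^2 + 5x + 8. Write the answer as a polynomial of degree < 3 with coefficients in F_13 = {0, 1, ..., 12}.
a(x)^(-1) ≡ x + 3 (mod f(x))

Since f is irreducible over F_13, F_13[x]/(f) is a field and a(x) ≠ 0 has an inverse. Apply the extended Euclidean algorithm to f(x) and a(x) in F_13[x]: f(x) = (x + 3)·a(x) + (12). The last nonzero remainder is the constant 12 = gcd(f, a) in F_13. Back-substituting through the division chain expresses 12 = s(x)·a(x) + t(x)·f(x) with s(x) ≡ 12x + 10 (mod f), so (12x + 10)·a(x) ≡ 12 (mod f). Multiplying by 12^(-1) ≡ 12 in F_13 gives a(x)^(-1) ≡ 12·(12x + 10) ≡ x + 3 (mod f). Check: (x^2 + 5x + 8)·(x + 3) = x^3 + 8x^2 + 10x + 11 ≡ 1 (mod x^3 + 8x^2 + 10x + 10).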